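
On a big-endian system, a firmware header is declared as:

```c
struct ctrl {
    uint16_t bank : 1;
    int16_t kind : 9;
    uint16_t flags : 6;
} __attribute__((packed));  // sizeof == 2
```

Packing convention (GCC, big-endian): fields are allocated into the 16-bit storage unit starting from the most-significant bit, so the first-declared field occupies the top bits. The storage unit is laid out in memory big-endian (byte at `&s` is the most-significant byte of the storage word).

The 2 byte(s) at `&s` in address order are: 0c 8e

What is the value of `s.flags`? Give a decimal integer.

[0]=0x0c [1]=0x8e (big-endian) → word 0x0c8e
bank:1 @ bit 15 → (0x0c8e>>15)&0x1 = 0x0
kind:9 @ bit 6 → (0x0c8e>>6)&0x1ff = 0x32
flags:6 @ bit 0 → (0x0c8e>>0)&0x3f = 0xe  ←

14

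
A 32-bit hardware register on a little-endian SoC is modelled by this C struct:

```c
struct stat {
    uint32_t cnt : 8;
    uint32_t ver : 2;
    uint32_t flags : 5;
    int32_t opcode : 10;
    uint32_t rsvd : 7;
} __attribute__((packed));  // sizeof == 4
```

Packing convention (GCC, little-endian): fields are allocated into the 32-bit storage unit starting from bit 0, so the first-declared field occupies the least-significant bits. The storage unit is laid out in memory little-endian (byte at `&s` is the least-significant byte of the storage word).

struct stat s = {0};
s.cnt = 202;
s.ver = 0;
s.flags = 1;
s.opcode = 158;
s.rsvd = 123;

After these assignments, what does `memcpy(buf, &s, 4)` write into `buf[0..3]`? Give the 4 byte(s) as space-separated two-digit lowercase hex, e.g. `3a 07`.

ca 04 4f f6

cnt:8 = 202 → 0xca << 0 → word 0x000000ca
ver:2 = 0 → 0x0 << 8 → word 0x000000ca
flags:5 = 1 → 0x1 << 10 → word 0x000004ca
opcode:10 = 158 → 0x9e << 15 → word 0x004f04ca
rsvd:7 = 123 → 0x7b << 25 → word 0xf64f04ca
word = 0xf64f04ca → little-endian bytes:
  [0]=0xca  [1]=0x04  [2]=0x4f  [3]=0xf6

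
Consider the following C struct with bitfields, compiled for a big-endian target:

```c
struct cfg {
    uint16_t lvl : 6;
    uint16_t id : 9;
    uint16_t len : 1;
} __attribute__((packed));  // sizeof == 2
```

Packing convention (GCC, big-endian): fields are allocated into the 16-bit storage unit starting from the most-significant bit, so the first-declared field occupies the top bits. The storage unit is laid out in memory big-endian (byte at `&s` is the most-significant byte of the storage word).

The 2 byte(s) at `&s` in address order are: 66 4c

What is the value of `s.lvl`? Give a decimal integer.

25

[0]=0x66 [1]=0x4c (big-endian) → word 0x664c
lvl [10+:6] = (word>>10) & 0x3f = 25  ←
id [1+:9] = (word>>1) & 0x1ff = 294
len [0+:1] = (word>>0) & 0x1 = 0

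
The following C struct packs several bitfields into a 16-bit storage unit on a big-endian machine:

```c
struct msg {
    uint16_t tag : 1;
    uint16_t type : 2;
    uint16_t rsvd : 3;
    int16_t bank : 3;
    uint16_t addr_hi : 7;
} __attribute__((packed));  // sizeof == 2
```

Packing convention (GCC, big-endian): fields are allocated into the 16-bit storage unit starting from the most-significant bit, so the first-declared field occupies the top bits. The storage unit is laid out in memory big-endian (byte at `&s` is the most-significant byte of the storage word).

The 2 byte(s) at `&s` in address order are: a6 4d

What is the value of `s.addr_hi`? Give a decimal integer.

[0]=0xa6 [1]=0x4d (big-endian) → word 0xa64d
tag [15+:1] = (word>>15) & 0x1 = 1
type [13+:2] = (word>>13) & 0x3 = 1
rsvd [10+:3] = (word>>10) & 0x7 = 1
bank [7+:3] = (word>>7) & 0x7 = 4
addr_hi [0+:7] = (word>>0) & 0x7f = 77  ←

77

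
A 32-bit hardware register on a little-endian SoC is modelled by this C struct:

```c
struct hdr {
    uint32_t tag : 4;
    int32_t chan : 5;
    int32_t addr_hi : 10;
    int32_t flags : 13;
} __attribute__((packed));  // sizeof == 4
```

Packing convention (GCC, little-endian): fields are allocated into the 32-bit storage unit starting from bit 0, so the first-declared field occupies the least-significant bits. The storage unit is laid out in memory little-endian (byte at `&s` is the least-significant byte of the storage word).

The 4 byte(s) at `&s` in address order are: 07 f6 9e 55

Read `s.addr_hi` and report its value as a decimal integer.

-133

[0]=0x07 [1]=0xf6 [2]=0x9e [3]=0x55 (little-endian) → word 0x559ef607
tag [0+:4] = (word>>0) & 0xf = 7
chan [4+:5] = (word>>4) & 0x1f = 0
addr_hi [9+:10] = (word>>9) & 0x3ff = 891  ←
flags [19+:13] = (word>>19) & 0x1fff = 2739
addr_hi signed 10b, MSB=1: 891 - 1024 = -133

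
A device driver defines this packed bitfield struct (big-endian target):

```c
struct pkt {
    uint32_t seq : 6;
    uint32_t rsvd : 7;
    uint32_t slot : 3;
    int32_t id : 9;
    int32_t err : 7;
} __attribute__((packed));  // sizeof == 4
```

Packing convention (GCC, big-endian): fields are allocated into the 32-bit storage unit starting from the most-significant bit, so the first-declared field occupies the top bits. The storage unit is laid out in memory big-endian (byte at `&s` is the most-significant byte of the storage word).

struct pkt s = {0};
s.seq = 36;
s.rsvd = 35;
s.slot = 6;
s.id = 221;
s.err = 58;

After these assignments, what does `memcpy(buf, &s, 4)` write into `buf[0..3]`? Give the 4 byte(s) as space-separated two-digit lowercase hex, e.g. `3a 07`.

91 1e 6e ba

seq:6 = 36 → 0x24 << 26 → word 0x90000000
rsvd:7 = 35 → 0x23 << 19 → word 0x91180000
slot:3 = 6 → 0x6 << 16 → word 0x911e0000
id:9 = 221 → 0xdd << 7 → word 0x911e6e80
err:7 = 58 → 0x3a << 0 → word 0x911e6eba
word = 0x911e6eba → big-endian bytes:
  [0]=0x91  [1]=0x1e  [2]=0x6e  [3]=0xba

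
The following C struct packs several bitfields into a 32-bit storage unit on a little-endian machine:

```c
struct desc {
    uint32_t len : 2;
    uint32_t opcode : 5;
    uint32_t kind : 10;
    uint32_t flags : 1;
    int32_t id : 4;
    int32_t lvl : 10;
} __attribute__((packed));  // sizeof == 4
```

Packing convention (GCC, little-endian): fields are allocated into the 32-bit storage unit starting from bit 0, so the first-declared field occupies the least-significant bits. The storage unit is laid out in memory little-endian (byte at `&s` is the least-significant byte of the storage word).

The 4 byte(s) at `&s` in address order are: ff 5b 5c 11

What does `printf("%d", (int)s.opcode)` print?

[0]=0xff [1]=0x5b [2]=0x5c [3]=0x11 (little-endian) → word 0x115c5bff
len [0+:2] = (word>>0) & 0x3 = 3
opcode [2+:5] = (word>>2) & 0x1f = 31  ←
kind [7+:10] = (word>>7) & 0x3ff = 183
flags [17+:1] = (word>>17) & 0x1 = 0
id [18+:4] = (word>>18) & 0xf = 7
lvl [22+:10] = (word>>22) & 0x3ff = 69

31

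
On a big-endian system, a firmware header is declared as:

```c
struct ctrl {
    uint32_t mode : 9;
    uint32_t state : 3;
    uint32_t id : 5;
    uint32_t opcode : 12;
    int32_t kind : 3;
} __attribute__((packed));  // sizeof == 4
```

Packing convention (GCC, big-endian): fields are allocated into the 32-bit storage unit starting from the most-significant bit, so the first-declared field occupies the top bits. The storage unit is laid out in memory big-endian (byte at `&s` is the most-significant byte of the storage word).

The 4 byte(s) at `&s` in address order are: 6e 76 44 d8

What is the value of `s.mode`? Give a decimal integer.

220

[0]=0x6e [1]=0x76 [2]=0x44 [3]=0xd8 (big-endian) → word 0x6e7644d8
mode [23+:9] = (word>>23) & 0x1ff = 220  ←
state [20+:3] = (word>>20) & 0x7 = 7
id [15+:5] = (word>>15) & 0x1f = 12
opcode [3+:12] = (word>>3) & 0xfff = 2203
kind [0+:3] = (word>>0) & 0x7 = 0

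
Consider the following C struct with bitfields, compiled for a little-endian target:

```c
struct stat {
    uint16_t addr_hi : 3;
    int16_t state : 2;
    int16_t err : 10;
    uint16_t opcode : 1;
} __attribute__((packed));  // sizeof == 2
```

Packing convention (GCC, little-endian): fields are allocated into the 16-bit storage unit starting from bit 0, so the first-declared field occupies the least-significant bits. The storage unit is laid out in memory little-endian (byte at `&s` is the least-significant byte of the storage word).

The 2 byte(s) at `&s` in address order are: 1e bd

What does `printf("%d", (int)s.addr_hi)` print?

[0]=0x1e [1]=0xbd (little-endian) → word 0xbd1e
addr_hi:3 @ bit 0 → (0xbd1e>>0)&0x7 = 0x6  ←
state:2 @ bit 3 → (0xbd1e>>3)&0x3 = 0x3
err:10 @ bit 5 → (0xbd1e>>5)&0x3ff = 0x1e8
opcode:1 @ bit 15 → (0xbd1e>>15)&0x1 = 0x1

6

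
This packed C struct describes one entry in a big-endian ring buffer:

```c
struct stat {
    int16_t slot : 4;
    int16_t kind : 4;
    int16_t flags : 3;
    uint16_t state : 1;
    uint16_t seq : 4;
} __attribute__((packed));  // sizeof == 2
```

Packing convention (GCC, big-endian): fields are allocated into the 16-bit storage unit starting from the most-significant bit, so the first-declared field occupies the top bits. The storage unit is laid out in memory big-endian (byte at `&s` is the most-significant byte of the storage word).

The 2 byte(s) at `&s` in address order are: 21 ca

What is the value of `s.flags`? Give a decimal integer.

-2

[0]=0x21 [1]=0xca (big-endian) → word 0x21ca
slot:4 @ bit 12 → (0x21ca>>12)&0xf = 0x2
kind:4 @ bit 8 → (0x21ca>>8)&0xf = 0x1
flags:3 @ bit 5 → (0x21ca>>5)&0x7 = 0x6  ←
state:1 @ bit 4 → (0x21ca>>4)&0x1 = 0x0
seq:4 @ bit 0 → (0x21ca>>0)&0xf = 0xa
flags signed 3b, MSB=1: 6 - 8 = -2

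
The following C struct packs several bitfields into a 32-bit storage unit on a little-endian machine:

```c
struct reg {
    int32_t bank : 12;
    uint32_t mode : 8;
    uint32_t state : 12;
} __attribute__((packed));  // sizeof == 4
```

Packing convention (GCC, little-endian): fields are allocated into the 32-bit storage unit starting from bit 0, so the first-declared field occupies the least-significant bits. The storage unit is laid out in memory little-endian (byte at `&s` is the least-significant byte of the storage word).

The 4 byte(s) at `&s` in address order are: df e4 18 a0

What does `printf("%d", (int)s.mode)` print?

142

[0]=0xdf [1]=0xe4 [2]=0x18 [3]=0xa0 (little-endian) → word 0xa018e4df
bank:12 @ bit 0 → (0xa018e4df>>0)&0xfff = 0x4df
mode:8 @ bit 12 → (0xa018e4df>>12)&0xff = 0x8e  ←
state:12 @ bit 20 → (0xa018e4df>>20)&0xfff = 0xa01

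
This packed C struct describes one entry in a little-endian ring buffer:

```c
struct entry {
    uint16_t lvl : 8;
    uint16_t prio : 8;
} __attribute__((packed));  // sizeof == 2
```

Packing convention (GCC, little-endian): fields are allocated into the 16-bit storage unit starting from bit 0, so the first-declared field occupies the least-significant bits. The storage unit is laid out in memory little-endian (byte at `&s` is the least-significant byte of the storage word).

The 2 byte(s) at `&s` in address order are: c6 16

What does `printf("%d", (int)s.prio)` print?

22

[0]=0xc6 [1]=0x16 (little-endian) → word 0x16c6
lvl:8 @ bit 0 → (0x16c6>>0)&0xff = 0xc6
prio:8 @ bit 8 → (0x16c6>>8)&0xff = 0x16  ←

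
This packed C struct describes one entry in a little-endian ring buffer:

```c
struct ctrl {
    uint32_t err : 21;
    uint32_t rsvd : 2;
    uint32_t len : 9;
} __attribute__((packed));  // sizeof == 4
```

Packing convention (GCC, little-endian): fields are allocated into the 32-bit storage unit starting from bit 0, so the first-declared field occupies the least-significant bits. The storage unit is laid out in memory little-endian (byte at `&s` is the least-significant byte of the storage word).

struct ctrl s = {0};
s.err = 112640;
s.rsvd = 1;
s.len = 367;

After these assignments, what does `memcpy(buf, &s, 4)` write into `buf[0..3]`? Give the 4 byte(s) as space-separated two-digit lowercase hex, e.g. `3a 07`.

err (21b) val=112640 bits=0x1b800 at bit 0: 0x0001b800
rsvd (2b) val=1 bits=0x1 at bit 21: 0x0021b800
len (9b) val=367 bits=0x16f at bit 23: 0xb7a1b800
word = 0xb7a1b800 → little-endian bytes:
  [0]=0x00  [1]=0xb8  [2]=0xa1  [3]=0xb7

00 b8 a1 b7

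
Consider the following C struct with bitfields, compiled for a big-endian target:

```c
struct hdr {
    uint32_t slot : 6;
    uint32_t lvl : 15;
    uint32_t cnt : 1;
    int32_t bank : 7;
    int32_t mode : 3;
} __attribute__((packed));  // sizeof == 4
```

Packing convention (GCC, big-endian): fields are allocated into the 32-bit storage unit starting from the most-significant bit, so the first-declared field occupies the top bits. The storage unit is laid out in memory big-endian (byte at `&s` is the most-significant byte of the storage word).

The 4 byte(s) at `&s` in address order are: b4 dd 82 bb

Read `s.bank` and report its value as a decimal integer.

-41

[0]=0xb4 [1]=0xdd [2]=0x82 [3]=0xbb (big-endian) → word 0xb4dd82bb
slot [26+:6] = (word>>26) & 0x3f = 45
lvl [11+:15] = (word>>11) & 0x7fff = 7088
cnt [10+:1] = (word>>10) & 0x1 = 0
bank [3+:7] = (word>>3) & 0x7f = 87  ←
mode [0+:3] = (word>>0) & 0x7 = 3
bank signed 7b, MSB=1: 87 - 128 = -41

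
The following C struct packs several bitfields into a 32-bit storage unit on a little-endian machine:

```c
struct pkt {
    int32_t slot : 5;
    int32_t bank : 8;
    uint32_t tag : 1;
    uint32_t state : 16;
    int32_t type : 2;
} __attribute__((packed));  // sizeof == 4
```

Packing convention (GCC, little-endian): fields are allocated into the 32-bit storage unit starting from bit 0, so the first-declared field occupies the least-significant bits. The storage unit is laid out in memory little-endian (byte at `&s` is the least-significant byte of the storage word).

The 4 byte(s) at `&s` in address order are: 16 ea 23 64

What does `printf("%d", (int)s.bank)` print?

80

[0]=0x16 [1]=0xea [2]=0x23 [3]=0x64 (little-endian) → word 0x6423ea16
slot [0+:5] = (word>>0) & 0x1f = 22
bank [5+:8] = (word>>5) & 0xff = 80  ←
tag [13+:1] = (word>>13) & 0x1 = 1
state [14+:16] = (word>>14) & 0xffff = 37007
type [30+:2] = (word>>30) & 0x3 = 1
bank signed 8b, MSB=0: value = 80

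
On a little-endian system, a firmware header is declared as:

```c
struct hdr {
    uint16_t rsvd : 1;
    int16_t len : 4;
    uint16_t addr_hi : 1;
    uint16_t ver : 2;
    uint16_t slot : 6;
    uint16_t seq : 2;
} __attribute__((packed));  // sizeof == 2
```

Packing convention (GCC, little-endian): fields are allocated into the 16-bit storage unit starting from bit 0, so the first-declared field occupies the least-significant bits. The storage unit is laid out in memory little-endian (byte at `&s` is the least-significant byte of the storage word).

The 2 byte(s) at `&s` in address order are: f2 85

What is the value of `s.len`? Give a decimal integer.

-7

[0]=0xf2 [1]=0x85 (little-endian) → word 0x85f2
rsvd:1 @ bit 0 → (0x85f2>>0)&0x1 = 0x0
len:4 @ bit 1 → (0x85f2>>1)&0xf = 0x9  ←
addr_hi:1 @ bit 5 → (0x85f2>>5)&0x1 = 0x1
ver:2 @ bit 6 → (0x85f2>>6)&0x3 = 0x3
slot:6 @ bit 8 → (0x85f2>>8)&0x3f = 0x5
seq:2 @ bit 14 → (0x85f2>>14)&0x3 = 0x2
len signed 4b, MSB=1: 9 - 16 = -7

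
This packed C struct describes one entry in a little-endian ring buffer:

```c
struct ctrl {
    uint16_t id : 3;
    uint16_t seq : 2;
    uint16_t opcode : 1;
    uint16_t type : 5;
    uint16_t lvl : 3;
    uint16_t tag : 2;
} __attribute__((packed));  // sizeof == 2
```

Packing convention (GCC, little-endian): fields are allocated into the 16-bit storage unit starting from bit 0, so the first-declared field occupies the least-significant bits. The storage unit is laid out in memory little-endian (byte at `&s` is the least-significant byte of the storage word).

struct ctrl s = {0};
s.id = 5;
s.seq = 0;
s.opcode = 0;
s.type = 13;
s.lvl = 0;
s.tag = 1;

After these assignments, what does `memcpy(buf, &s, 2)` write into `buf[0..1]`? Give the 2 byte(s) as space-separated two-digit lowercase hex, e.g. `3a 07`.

45 43

id:3 = 5 → 0x5 << 0 → word 0x0005
seq:2 = 0 → 0x0 << 3 → word 0x0005
opcode:1 = 0 → 0x0 << 5 → word 0x0005
type:5 = 13 → 0xd << 6 → word 0x0345
lvl:3 = 0 → 0x0 << 11 → word 0x0345
tag:2 = 1 → 0x1 << 14 → word 0x4345
word = 0x4345 → little-endian bytes:
  [0]=0x45  [1]=0x43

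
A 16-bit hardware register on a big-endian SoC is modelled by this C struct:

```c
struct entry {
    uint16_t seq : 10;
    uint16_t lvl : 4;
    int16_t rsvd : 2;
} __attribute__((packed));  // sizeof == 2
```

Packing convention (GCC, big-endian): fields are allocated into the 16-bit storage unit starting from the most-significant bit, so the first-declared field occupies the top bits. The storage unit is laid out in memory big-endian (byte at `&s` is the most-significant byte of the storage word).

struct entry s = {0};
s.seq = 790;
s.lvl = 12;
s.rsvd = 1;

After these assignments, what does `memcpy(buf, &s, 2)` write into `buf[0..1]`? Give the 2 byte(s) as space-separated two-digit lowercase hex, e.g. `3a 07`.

seq:10 = 790 → 0x316 << 6 → word 0xc580
lvl:4 = 12 → 0xc << 2 → word 0xc5b0
rsvd:2 = 1 → 0x1 << 0 → word 0xc5b1
word = 0xc5b1 → big-endian bytes:
  [0]=0xc5  [1]=0xb1

c5 b1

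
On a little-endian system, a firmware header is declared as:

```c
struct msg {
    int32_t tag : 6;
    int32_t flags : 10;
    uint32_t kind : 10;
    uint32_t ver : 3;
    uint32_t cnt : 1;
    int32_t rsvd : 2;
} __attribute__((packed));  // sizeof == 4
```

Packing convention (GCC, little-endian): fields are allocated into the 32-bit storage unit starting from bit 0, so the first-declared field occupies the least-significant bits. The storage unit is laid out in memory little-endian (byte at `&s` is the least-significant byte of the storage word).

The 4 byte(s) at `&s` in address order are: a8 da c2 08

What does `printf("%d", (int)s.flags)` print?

-150

[0]=0xa8 [1]=0xda [2]=0xc2 [3]=0x08 (little-endian) → word 0x08c2daa8
tag:6 @ bit 0 → (0x08c2daa8>>0)&0x3f = 0x28
flags:10 @ bit 6 → (0x08c2daa8>>6)&0x3ff = 0x36a  ←
kind:10 @ bit 16 → (0x08c2daa8>>16)&0x3ff = 0xc2
ver:3 @ bit 26 → (0x08c2daa8>>26)&0x7 = 0x2
cnt:1 @ bit 29 → (0x08c2daa8>>29)&0x1 = 0x0
rsvd:2 @ bit 30 → (0x08c2daa8>>30)&0x3 = 0x0
flags signed 10b, MSB=1: 874 - 1024 = -150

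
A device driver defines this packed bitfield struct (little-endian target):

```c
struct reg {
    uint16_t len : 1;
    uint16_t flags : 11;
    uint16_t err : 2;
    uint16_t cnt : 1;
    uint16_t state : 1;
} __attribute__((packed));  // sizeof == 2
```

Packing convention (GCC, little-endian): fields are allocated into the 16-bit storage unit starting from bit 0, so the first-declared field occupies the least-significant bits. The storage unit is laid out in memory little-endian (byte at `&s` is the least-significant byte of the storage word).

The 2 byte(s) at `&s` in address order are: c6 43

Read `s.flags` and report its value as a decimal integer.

[0]=0xc6 [1]=0x43 (little-endian) → word 0x43c6
len [0+:1] = (word>>0) & 0x1 = 0
flags [1+:11] = (word>>1) & 0x7ff = 483  ←
err [12+:2] = (word>>12) & 0x3 = 0
cnt [14+:1] = (word>>14) & 0x1 = 1
state [15+:1] = (word>>15) & 0x1 = 0

483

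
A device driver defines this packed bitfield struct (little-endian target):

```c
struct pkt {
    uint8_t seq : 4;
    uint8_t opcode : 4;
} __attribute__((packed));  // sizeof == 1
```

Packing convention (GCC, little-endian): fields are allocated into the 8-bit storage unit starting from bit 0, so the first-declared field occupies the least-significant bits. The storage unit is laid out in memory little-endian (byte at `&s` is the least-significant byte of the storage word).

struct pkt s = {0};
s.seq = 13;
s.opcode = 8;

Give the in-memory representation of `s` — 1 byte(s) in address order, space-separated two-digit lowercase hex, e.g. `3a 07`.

seq:4 = 13 → 0xd << 0 → word 0x0d
opcode:4 = 8 → 0x8 << 4 → word 0x8d
word = 0x8d → little-endian bytes:
  [0]=0x8d

8d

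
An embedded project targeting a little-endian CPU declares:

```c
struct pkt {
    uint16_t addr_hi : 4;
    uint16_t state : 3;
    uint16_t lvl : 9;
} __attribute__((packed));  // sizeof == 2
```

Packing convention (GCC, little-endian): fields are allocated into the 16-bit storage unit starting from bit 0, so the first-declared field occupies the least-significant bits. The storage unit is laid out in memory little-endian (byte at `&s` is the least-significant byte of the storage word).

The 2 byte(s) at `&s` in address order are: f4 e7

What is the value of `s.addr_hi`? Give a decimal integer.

4

[0]=0xf4 [1]=0xe7 (little-endian) → word 0xe7f4
addr_hi:4 @ bit 0 → (0xe7f4>>0)&0xf = 0x4  ←
state:3 @ bit 4 → (0xe7f4>>4)&0x7 = 0x7
lvl:9 @ bit 7 → (0xe7f4>>7)&0x1ff = 0x1cf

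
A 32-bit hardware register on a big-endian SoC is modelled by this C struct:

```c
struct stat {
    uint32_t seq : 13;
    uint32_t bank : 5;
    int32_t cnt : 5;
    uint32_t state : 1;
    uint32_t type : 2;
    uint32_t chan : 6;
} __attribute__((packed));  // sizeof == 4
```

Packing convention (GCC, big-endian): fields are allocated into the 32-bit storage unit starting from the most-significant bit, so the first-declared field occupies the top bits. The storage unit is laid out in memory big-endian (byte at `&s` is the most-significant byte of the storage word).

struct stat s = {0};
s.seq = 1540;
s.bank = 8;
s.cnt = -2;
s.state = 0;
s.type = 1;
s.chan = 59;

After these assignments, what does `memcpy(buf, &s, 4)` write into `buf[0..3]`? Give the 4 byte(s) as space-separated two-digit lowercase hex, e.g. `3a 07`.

[19+:13] seq=1540 & 0x1fff = 0x604; word=0x30200000
[14+:5] bank=8 & 0x1f = 0x8; word=0x30220000
[9+:5] cnt=-2 & 0x1f = 0x1e; word=0x30223c00
[8+:1] state=0 & 0x1 = 0x0; word=0x30223c00
[6+:2] type=1 & 0x3 = 0x1; word=0x30223c40
[0+:6] chan=59 & 0x3f = 0x3b; word=0x30223c7b
word = 0x30223c7b → big-endian bytes:
  [0]=0x30  [1]=0x22  [2]=0x3c  [3]=0x7b

30 22 3c 7b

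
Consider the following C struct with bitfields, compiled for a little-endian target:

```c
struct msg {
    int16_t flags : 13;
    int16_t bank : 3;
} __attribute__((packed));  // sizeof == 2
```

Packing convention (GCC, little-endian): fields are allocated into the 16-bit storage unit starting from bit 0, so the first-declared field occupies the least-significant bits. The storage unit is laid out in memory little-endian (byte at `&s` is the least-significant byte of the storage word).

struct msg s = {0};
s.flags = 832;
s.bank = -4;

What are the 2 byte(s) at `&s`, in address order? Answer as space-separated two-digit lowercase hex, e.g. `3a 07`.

40 83

flags:13 = 832 → 0x340 << 0 → word 0x0340
bank:3 = -4 → 0x4 << 13 → word 0x8340
word = 0x8340 → little-endian bytes:
  [0]=0x40  [1]=0x83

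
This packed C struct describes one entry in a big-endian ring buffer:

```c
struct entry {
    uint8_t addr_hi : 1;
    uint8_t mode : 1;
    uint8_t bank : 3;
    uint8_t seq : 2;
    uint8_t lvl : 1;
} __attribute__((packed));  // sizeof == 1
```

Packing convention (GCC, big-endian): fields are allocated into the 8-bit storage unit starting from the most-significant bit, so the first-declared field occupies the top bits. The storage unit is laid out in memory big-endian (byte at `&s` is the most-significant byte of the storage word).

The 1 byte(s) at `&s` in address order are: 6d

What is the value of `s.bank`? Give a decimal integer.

[0]=0x6d (big-endian) → word 0x6d
addr_hi [7+:1] = (word>>7) & 0x1 = 0
mode [6+:1] = (word>>6) & 0x1 = 1
bank [3+:3] = (word>>3) & 0x7 = 5  ←
seq [1+:2] = (word>>1) & 0x3 = 2
lvl [0+:1] = (word>>0) & 0x1 = 1

5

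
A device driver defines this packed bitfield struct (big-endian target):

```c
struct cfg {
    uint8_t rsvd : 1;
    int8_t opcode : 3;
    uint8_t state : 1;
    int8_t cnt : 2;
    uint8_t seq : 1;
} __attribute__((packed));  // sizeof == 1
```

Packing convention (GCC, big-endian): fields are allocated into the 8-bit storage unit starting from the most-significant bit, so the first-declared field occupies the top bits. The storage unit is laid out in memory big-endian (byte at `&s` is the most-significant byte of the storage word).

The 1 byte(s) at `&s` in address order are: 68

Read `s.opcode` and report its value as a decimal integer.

-2

[0]=0x68 (big-endian) → word 0x68
rsvd [7+:1] = (word>>7) & 0x1 = 0
opcode [4+:3] = (word>>4) & 0x7 = 6  ←
state [3+:1] = (word>>3) & 0x1 = 1
cnt [1+:2] = (word>>1) & 0x3 = 0
seq [0+:1] = (word>>0) & 0x1 = 0
opcode signed 3b, MSB=1: 6 - 8 = -2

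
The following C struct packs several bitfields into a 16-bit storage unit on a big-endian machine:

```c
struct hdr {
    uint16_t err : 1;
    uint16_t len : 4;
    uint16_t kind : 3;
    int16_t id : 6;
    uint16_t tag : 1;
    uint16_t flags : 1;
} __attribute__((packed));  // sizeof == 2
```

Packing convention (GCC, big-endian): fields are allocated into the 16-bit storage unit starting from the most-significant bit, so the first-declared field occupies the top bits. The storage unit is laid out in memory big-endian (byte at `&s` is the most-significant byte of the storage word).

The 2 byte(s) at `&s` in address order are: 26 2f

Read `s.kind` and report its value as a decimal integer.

[0]=0x26 [1]=0x2f (big-endian) → word 0x262f
err:1 @ bit 15 → (0x262f>>15)&0x1 = 0x0
len:4 @ bit 11 → (0x262f>>11)&0xf = 0x4
kind:3 @ bit 8 → (0x262f>>8)&0x7 = 0x6  ←
id:6 @ bit 2 → (0x262f>>2)&0x3f = 0xb
tag:1 @ bit 1 → (0x262f>>1)&0x1 = 0x1
flags:1 @ bit 0 → (0x262f>>0)&0x1 = 0x1

6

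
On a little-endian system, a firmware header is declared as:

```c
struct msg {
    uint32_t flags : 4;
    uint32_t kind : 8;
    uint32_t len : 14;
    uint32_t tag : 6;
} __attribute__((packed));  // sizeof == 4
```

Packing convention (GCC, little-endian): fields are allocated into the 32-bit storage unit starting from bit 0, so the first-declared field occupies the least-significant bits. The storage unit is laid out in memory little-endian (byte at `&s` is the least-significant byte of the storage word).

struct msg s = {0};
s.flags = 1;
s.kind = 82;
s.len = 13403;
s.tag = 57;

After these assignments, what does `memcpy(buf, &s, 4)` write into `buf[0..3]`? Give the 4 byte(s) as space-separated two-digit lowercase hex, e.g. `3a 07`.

flags (4b) val=1 bits=0x1 at bit 0: 0x00000001
kind (8b) val=82 bits=0x52 at bit 4: 0x00000521
len (14b) val=13403 bits=0x345b at bit 12: 0x0345b521
tag (6b) val=57 bits=0x39 at bit 26: 0xe745b521
word = 0xe745b521 → little-endian bytes:
  [0]=0x21  [1]=0xb5  [2]=0x45  [3]=0xe7

21 b5 45 e7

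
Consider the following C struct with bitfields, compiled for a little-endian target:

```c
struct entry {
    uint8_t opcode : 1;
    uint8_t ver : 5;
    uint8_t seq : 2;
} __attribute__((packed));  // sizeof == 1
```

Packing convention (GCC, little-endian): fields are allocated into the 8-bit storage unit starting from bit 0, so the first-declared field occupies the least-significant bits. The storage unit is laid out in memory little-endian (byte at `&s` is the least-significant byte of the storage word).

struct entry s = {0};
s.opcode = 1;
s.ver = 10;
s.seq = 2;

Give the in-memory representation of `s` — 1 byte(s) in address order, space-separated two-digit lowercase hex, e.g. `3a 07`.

95

opcode:1 = 1 → 0x1 << 0 → word 0x01
ver:5 = 10 → 0xa << 1 → word 0x15
seq:2 = 2 → 0x2 << 6 → word 0x95
word = 0x95 → little-endian bytes:
  [0]=0x95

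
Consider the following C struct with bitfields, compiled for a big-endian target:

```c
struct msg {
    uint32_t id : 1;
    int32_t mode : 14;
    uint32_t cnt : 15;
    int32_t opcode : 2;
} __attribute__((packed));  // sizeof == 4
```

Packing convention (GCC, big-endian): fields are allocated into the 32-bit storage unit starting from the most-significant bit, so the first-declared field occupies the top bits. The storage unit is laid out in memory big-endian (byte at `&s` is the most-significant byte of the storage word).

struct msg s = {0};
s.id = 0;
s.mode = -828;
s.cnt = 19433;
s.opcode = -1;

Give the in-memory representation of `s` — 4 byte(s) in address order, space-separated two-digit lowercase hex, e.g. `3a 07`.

79 89 2f a7

id:1 = 0 → 0x0 << 31 → word 0x00000000
mode:14 = -828 → 0x3cc4 << 17 → word 0x79880000
cnt:15 = 19433 → 0x4be9 << 2 → word 0x79892fa4
opcode:2 = -1 → 0x3 << 0 → word 0x79892fa7
word = 0x79892fa7 → big-endian bytes:
  [0]=0x79  [1]=0x89  [2]=0x2f  [3]=0xa7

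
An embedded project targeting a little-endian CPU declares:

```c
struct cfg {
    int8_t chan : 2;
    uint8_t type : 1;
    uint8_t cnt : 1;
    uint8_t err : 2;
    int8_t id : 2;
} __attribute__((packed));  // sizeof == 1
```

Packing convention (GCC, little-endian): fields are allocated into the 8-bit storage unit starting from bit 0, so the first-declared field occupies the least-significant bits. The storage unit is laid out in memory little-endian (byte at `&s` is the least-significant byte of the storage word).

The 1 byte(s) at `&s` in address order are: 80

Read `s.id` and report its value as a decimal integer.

-2

[0]=0x80 (little-endian) → word 0x80
chan [0+:2] = (word>>0) & 0x3 = 0
type [2+:1] = (word>>2) & 0x1 = 0
cnt [3+:1] = (word>>3) & 0x1 = 0
err [4+:2] = (word>>4) & 0x3 = 0
id [6+:2] = (word>>6) & 0x3 = 2  ←
id signed 2b, MSB=1: 2 - 4 = -2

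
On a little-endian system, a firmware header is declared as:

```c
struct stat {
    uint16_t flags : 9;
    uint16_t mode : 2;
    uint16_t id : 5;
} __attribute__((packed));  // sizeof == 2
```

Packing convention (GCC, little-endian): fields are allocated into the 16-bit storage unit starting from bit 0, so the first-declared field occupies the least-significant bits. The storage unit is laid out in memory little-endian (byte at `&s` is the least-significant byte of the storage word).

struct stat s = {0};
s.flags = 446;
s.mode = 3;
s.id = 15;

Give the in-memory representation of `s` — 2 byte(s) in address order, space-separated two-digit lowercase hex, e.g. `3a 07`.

be 7f

[0+:9] flags=446 & 0x1ff = 0x1be; word=0x01be
[9+:2] mode=3 & 0x3 = 0x3; word=0x07be
[11+:5] id=15 & 0x1f = 0xf; word=0x7fbe
word = 0x7fbe → little-endian bytes:
  [0]=0xbe  [1]=0x7f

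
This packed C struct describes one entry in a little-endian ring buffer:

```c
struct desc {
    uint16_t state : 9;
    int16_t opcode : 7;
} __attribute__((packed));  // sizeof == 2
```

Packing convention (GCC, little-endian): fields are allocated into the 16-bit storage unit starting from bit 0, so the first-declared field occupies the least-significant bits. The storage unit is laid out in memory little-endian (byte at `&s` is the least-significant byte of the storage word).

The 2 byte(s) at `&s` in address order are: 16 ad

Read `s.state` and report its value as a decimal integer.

278

[0]=0x16 [1]=0xad (little-endian) → word 0xad16
state [0+:9] = (word>>0) & 0x1ff = 278  ←
opcode [9+:7] = (word>>9) & 0x7f = 86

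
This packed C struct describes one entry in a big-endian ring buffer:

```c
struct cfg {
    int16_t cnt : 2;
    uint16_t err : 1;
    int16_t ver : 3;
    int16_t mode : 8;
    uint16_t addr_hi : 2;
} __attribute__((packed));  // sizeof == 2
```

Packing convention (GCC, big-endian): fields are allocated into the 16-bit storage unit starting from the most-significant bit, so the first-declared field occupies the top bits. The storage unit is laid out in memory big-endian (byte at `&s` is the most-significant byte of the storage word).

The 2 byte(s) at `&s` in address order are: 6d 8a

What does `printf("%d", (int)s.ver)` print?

[0]=0x6d [1]=0x8a (big-endian) → word 0x6d8a
cnt [14+:2] = (word>>14) & 0x3 = 1
err [13+:1] = (word>>13) & 0x1 = 1
ver [10+:3] = (word>>10) & 0x7 = 3  ←
mode [2+:8] = (word>>2) & 0xff = 98
addr_hi [0+:2] = (word>>0) & 0x3 = 2
ver signed 3b, MSB=0: value = 3

3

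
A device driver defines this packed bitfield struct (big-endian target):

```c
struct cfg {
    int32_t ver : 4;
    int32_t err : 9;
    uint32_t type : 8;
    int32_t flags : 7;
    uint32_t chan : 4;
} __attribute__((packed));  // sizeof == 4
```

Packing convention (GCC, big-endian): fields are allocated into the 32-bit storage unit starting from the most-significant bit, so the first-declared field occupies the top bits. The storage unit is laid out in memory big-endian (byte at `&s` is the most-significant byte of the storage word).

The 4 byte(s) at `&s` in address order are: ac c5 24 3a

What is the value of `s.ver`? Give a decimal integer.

[0]=0xac [1]=0xc5 [2]=0x24 [3]=0x3a (big-endian) → word 0xacc5243a
ver:4 @ bit 28 → (0xacc5243a>>28)&0xf = 0xa  ←
err:9 @ bit 19 → (0xacc5243a>>19)&0x1ff = 0x198
type:8 @ bit 11 → (0xacc5243a>>11)&0xff = 0xa4
flags:7 @ bit 4 → (0xacc5243a>>4)&0x7f = 0x43
chan:4 @ bit 0 → (0xacc5243a>>0)&0xf = 0xa
ver signed 4b, MSB=1: 10 - 16 = -6

-6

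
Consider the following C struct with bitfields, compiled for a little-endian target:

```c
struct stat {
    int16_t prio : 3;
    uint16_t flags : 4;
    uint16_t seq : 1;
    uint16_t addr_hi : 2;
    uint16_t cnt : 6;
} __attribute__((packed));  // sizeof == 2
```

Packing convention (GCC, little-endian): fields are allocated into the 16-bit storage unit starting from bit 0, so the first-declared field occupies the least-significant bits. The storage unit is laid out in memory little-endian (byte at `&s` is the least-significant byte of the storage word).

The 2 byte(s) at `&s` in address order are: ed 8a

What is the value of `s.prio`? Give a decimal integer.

-3

[0]=0xed [1]=0x8a (little-endian) → word 0x8aed
prio:3 @ bit 0 → (0x8aed>>0)&0x7 = 0x5  ←
flags:4 @ bit 3 → (0x8aed>>3)&0xf = 0xd
seq:1 @ bit 7 → (0x8aed>>7)&0x1 = 0x1
addr_hi:2 @ bit 8 → (0x8aed>>8)&0x3 = 0x2
cnt:6 @ bit 10 → (0x8aed>>10)&0x3f = 0x22
prio signed 3b, MSB=1: 5 - 8 = -3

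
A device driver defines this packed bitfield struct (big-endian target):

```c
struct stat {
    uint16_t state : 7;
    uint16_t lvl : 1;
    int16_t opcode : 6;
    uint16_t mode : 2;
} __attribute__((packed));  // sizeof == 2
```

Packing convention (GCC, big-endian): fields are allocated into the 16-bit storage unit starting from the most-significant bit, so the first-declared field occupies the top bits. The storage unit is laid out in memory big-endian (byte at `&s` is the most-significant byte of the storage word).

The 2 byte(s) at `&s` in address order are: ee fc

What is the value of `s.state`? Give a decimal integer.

119

[0]=0xee [1]=0xfc (big-endian) → word 0xeefc
state:7 @ bit 9 → (0xeefc>>9)&0x7f = 0x77  ←
lvl:1 @ bit 8 → (0xeefc>>8)&0x1 = 0x0
opcode:6 @ bit 2 → (0xeefc>>2)&0x3f = 0x3f
mode:2 @ bit 0 → (0xeefc>>0)&0x3 = 0x0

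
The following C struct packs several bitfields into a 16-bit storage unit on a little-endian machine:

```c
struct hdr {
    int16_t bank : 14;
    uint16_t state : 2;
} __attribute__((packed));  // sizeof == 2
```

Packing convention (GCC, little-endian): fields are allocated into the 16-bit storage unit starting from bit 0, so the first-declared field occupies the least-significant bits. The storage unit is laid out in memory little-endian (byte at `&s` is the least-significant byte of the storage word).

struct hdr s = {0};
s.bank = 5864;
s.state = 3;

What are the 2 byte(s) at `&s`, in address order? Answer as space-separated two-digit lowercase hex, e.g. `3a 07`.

e8 d6

bank:14 = 5864 → 0x16e8 << 0 → word 0x16e8
state:2 = 3 → 0x3 << 14 → word 0xd6e8
word = 0xd6e8 → little-endian bytes:
  [0]=0xe8  [1]=0xd6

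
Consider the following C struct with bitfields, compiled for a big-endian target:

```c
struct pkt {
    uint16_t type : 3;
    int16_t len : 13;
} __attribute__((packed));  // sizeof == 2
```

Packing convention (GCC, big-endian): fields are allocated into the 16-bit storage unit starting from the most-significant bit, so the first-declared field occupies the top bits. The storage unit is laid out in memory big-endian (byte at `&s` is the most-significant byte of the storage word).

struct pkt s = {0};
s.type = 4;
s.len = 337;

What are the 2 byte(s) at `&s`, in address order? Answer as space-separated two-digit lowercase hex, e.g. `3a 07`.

81 51

type (3b) val=4 bits=0x4 at bit 13: 0x8000
len (13b) val=337 bits=0x151 at bit 0: 0x8151
word = 0x8151 → big-endian bytes:
  [0]=0x81  [1]=0x51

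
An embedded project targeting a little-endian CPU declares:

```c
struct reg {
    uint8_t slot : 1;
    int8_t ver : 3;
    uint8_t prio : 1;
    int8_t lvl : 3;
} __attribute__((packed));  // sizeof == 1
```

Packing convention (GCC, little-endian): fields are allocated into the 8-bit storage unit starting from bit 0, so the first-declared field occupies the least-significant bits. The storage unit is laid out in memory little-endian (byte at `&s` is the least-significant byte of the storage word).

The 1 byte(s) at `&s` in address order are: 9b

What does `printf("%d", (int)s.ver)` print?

-3

[0]=0x9b (little-endian) → word 0x9b
slot [0+:1] = (word>>0) & 0x1 = 1
ver [1+:3] = (word>>1) & 0x7 = 5  ←
prio [4+:1] = (word>>4) & 0x1 = 1
lvl [5+:3] = (word>>5) & 0x7 = 4
ver signed 3b, MSB=1: 5 - 8 = -3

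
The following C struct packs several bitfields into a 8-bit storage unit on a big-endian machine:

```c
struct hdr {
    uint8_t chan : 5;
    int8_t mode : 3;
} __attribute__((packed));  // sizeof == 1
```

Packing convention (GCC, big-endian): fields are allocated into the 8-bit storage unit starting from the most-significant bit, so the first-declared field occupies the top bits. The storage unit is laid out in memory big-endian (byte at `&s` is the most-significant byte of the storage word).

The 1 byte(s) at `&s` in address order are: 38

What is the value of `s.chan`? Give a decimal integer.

7

[0]=0x38 (big-endian) → word 0x38
chan:5 @ bit 3 → (0x38>>3)&0x1f = 0x7  ←
mode:3 @ bit 0 → (0x38>>0)&0x7 = 0x0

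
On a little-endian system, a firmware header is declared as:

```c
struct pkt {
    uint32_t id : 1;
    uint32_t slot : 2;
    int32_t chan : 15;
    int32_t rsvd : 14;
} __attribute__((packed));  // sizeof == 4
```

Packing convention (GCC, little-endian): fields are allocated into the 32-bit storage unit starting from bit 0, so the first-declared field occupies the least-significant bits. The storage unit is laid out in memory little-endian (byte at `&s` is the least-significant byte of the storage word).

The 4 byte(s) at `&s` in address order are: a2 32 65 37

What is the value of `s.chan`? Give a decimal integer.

[0]=0xa2 [1]=0x32 [2]=0x65 [3]=0x37 (little-endian) → word 0x376532a2
id [0+:1] = (word>>0) & 0x1 = 0
slot [1+:2] = (word>>1) & 0x3 = 1
chan [3+:15] = (word>>3) & 0x7fff = 9812  ←
rsvd [18+:14] = (word>>18) & 0x3fff = 3545
chan signed 15b, MSB=0: value = 9812

9812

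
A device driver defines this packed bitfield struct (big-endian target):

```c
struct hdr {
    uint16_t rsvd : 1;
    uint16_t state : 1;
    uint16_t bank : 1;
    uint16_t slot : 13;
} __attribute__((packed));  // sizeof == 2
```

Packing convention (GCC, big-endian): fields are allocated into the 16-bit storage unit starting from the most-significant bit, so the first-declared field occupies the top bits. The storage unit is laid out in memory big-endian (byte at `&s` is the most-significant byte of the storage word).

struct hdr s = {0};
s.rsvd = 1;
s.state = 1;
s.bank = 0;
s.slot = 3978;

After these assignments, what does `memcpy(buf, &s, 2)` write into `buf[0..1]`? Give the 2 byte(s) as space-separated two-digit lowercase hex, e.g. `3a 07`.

cf 8a

rsvd:1 = 1 → 0x1 << 15 → word 0x8000
state:1 = 1 → 0x1 << 14 → word 0xc000
bank:1 = 0 → 0x0 << 13 → word 0xc000
slot:13 = 3978 → 0xf8a << 0 → word 0xcf8a
word = 0xcf8a → big-endian bytes:
  [0]=0xcf  [1]=0x8a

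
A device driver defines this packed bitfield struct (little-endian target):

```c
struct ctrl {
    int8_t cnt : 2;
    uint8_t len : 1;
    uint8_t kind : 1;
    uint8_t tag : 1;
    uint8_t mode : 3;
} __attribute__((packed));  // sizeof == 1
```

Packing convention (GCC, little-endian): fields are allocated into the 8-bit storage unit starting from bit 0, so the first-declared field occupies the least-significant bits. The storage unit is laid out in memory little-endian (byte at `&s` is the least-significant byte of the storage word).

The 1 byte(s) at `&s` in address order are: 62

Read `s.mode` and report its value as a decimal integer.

3

[0]=0x62 (little-endian) → word 0x62
cnt [0+:2] = (word>>0) & 0x3 = 2
len [2+:1] = (word>>2) & 0x1 = 0
kind [3+:1] = (word>>3) & 0x1 = 0
tag [4+:1] = (word>>4) & 0x1 = 0
mode [5+:3] = (word>>5) & 0x7 = 3  ←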